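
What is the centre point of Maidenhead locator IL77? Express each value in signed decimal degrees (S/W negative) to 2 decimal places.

Field I=8, L=11: +8·20° lon, +11·10° lat → SW at lon -20°, lat 20°.
Square 7, 7: +7·2° lon, +7·1° lat → SW at lon -6°, lat 27°.
Cell spans 2° lon × 1° lat. Centre is SW corner plus half of each.
latitude 27.50, longitude -5.00.

27.50, -5.00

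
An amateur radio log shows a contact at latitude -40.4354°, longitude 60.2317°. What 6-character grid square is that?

Add 180° to longitude and 90° to latitude: 240.2317, 49.5646.
Field (20°×10°, letters A–R): 240.2317/20 → 12 → M, 49.5646/10 → 4 → E; chars ME.
Square (2°×1°, digits 0–9): 0.2317/2 → 0, 9.5646/1 → 9; chars 09.
Subsquare (5′×2.5′, letters a–x): 0.2317/0.0833333 → 2 → c, 0.5646/0.0416667 → 13 → n; chars cn.

ME09cn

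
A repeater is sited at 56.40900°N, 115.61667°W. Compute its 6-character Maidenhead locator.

DO26ej

Offset from 180°W / 90°S: lon 64.3833°, lat 146.4090°.
Field (20°×10°, letters A–R): lon ⌊64.3833/20⌋ = 3 → D; lat ⌊146.4090/10⌋ = 14 → O.
Square (2°×1°, digits 0–9): lon ⌊4.3833/2⌋ = 2; lat ⌊6.4090/1⌋ = 6.
Subsquare (5′×2.5′, letters a–x): lon ⌊0.3833/0.0833333⌋ = 4 → e; lat ⌊0.4090/0.0416667⌋ = 9 → j.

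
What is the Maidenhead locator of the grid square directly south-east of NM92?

OM01

Longitude square 9; +1 → 10, wraps to 0, carry into field.
Longitude field N = 13; +1 → 14 = O.
Latitude square 2; −1 → 1.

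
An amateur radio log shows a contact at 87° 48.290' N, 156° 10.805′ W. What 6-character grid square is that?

Offset from 180°W / 90°S: lon 23.8199°, lat 177.8048°.
Field: 23.8199/20 → 1 → B, 177.8048/10 → 17 → R; chars BR.
Square: 3.8199/2 → 1, 7.8048/1 → 7; chars 17.
Subsquare: 1.8199/0.0833333 → 21 → v, 0.8048/0.0416667 → 19 → t; chars vt.

BR17vt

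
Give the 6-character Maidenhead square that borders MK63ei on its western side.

Longitude subsquare e = 4; −1 → 3 = d.
The latitude characters are unchanged.

MK63di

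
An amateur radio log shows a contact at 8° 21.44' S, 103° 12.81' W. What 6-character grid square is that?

DI81jp

Shift to the Maidenhead origin (180°W, 90°S): lon 76.7865, lat 81.6427.
Field: lon ⌊76.7865/20⌋ = 3 → D; lat ⌊81.6427/10⌋ = 8 → I.
Square: lon ⌊16.7865/2⌋ = 8; lat ⌊1.6427/1⌋ = 1.
Subsquare: lon ⌊0.7865/0.0833333⌋ = 9 → j; lat ⌊0.6427/0.0416667⌋ = 15 → p.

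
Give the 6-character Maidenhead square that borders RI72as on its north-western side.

RI62xt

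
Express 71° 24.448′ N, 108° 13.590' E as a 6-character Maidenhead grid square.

OQ41cj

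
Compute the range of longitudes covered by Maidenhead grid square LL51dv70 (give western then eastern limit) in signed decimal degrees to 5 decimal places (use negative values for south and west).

50.30833, 50.31667

Field L=11, L=11: +11·20° lon, +11·10° lat → SW at lon 40°, lat 20°.
Square 5, 1: +5·2° lon, +1·1° lat → SW at lon 50°, lat 21°.
Subsquare d=3, v=21: +3·0.0833333° lon, +21·0.0416667° lat → SW at lon 50.25°, lat 21.875°.
Extended square 7, 0: +7·0.00833333° lon, +0·0.00416667° lat → SW at lon 50.3083°, lat 21.875°.
Cell spans 0.00833333° lon × 0.00416667° lat.
west 50.30833, east 50.31667.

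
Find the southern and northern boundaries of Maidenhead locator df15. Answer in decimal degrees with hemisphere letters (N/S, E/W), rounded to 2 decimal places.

35.00° S, 34.00° S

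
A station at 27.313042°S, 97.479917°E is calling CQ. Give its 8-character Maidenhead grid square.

Shift to the Maidenhead origin (180°W, 90°S): lon 277.47992, lat 62.68696.
Field: lon ⌊277.47992/20⌋ = 13 → N; lat ⌊62.68696/10⌋ = 6 → G.
Square: lon ⌊17.47992/2⌋ = 8; lat ⌊2.68696/1⌋ = 2.
Subsquare: lon ⌊1.47992/0.0833333⌋ = 17 → r; lat ⌊0.68696/0.0416667⌋ = 16 → q.
Extended square: lon ⌊0.06325/0.00833333⌋ = 7; lat ⌊0.02029/0.00416667⌋ = 4.

NG82rq74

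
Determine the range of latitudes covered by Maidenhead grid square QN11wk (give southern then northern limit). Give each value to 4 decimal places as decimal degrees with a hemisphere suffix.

41.4167° N, 41.4583° N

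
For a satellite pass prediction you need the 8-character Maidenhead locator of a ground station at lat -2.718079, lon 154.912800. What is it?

QI77kg97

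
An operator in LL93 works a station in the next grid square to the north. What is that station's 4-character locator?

LL94

Latitude square 3; +1 → 4.
The longitude characters are unchanged.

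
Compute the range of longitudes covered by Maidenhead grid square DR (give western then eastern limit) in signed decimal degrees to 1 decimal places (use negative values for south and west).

Field D=3, R=17: +3·20° lon, +17·10° lat → SW at lon -120°, lat 80°.
Cell spans 20° lon × 10° lat.
west -120.0, east -100.0.

-120.0, -100.0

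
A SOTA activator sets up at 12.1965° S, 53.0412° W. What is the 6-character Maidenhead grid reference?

Offset from 180°W / 90°S: lon 126.9588°, lat 77.8035°.
Field (20°×10°, letters A–R): lon ⌊126.9588/20⌋ = 6 → G; lat ⌊77.8035/10⌋ = 7 → H.
Square (2°×1°, digits 0–9): lon ⌊6.9588/2⌋ = 3; lat ⌊7.8035/1⌋ = 7.
Subsquare (5′×2.5′, letters a–x): lon ⌊0.9588/0.0833333⌋ = 11 → l; lat ⌊0.8035/0.0416667⌋ = 19 → t.

GH37lt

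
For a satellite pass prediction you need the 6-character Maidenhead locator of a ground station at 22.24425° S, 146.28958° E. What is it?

QG37ds

Add 180° to longitude and 90° to latitude: 326.2896, 67.7558.
Field (20°×10°, letters A–R): 326.2896/20 → 16 → Q, 67.7558/10 → 6 → G; chars QG.
Square (2°×1°, digits 0–9): 6.2896/2 → 3, 7.7558/1 → 7; chars 37.
Subsquare (5′×2.5′, letters a–x): 0.2896/0.0833333 → 3 → d, 0.7558/0.0416667 → 18 → s; chars ds.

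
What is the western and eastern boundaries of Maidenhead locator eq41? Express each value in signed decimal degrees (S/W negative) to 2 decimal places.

Field E=4, Q=16: +4·20° lon, +16·10° lat → SW at lon -100°, lat 70°.
Square 4, 1: +4·2° lon, +1·1° lat → SW at lon -92°, lat 71°.
Cell spans 2° lon × 1° lat.
west -92.00, east -90.00.

-92.00, -90.00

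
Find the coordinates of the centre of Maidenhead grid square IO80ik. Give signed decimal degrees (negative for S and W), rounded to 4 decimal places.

Field I=8, O=14: +8·20° lon, +14·10° lat → SW at lon -20°, lat 50°.
Square 8, 0: +8·2° lon, +0·1° lat → SW at lon -4°, lat 50°.
Subsquare i=8, k=10: +8·0.0833333° lon, +10·0.0416667° lat → SW at lon -3.33333°, lat 50.4167°.
Cell spans 0.0833333° lon × 0.0416667° lat. Centre is SW corner plus half of each.
latitude 50.4375, longitude -3.2917.

50.4375, -3.2917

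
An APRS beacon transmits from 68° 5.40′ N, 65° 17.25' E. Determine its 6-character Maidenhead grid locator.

Shift to the Maidenhead origin (180°W, 90°S): lon 245.2875, lat 158.0900.
Field (20°×10°, letters A–R): lon ⌊245.2875/20⌋ = 12 → M; lat ⌊158.0900/10⌋ = 15 → P.
Square (2°×1°, digits 0–9): lon ⌊5.2875/2⌋ = 2; lat ⌊8.0900/1⌋ = 8.
Subsquare (5′×2.5′, letters a–x): lon ⌊1.2875/0.0833333⌋ = 15 → p; lat ⌊0.0900/0.0416667⌋ = 2 → c.

MP28pc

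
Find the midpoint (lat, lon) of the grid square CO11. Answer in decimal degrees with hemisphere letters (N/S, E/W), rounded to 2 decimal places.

51.50° N, 137.00° W

Field C=2, O=14: +2·20° lon, +14·10° lat → SW at lon -140°, lat 50°.
Square 1, 1: +1·2° lon, +1·1° lat → SW at lon -138°, lat 51°.
Cell spans 2° lon × 1° lat. Centre is SW corner plus half of each.
latitude 51.50° N, longitude 137.00° W.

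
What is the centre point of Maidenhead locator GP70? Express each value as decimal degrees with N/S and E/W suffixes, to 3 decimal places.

60.500° N, 45.000° W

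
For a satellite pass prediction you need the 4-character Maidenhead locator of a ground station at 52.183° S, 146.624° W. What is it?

BD67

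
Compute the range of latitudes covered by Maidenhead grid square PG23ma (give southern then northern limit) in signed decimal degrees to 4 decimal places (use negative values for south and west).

-27.0000, -26.9583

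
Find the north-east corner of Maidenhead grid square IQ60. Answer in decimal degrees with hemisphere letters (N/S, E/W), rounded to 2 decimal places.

Field I=8, Q=16: +8·20° lon, +16·10° lat → SW at lon -20°, lat 70°.
Square 6, 0: +6·2° lon, +0·1° lat → SW at lon -8°, lat 70°.
Cell spans 2° lon × 1° lat. NE corner is SW corner plus one full cell.
latitude 71.00° N, longitude 6.00° W.

71.00° N, 6.00° W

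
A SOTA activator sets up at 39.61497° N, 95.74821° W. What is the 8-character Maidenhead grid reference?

Shift to the Maidenhead origin (180°W, 90°S): lon 84.25179, lat 129.61497.
Field: 84.25179/20 → 4 → E, 129.61497/10 → 12 → M; chars EM.
Square: 4.25179/2 → 2, 9.61497/1 → 9; chars 29.
Subsquare: 0.25179/0.0833333 → 3 → d, 0.61497/0.0416667 → 14 → o; chars do.
Extended square: 0.00179/0.00833333 → 0, 0.03164/0.00416667 → 7; chars 07.

EM29do07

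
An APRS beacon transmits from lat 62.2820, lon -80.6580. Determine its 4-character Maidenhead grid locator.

EP92

Add 180° to longitude and 90° to latitude: 99.34, 152.28.
Field: lon ⌊99.34/20⌋ = 4 → E; lat ⌊152.28/10⌋ = 15 → P.
Square: lon ⌊19.34/2⌋ = 9; lat ⌊2.28/1⌋ = 2.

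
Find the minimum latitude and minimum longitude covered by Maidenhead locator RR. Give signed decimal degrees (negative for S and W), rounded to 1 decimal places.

80.0, 160.0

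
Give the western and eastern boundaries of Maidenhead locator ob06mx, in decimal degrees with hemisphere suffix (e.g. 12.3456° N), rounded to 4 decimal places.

101.0000° E, 101.0833° E

Field O=14, B=1: +14·20° lon, +1·10° lat → SW at lon 100°, lat -80°.
Square 0, 6: +0·2° lon, +6·1° lat → SW at lon 100°, lat -74°.
Subsquare m=12, x=23: +12·0.0833333° lon, +23·0.0416667° lat → SW at lon 101°, lat -73.0417°.
Cell spans 0.0833333° lon × 0.0416667° lat.
west 101.0000° E, east 101.0833° E.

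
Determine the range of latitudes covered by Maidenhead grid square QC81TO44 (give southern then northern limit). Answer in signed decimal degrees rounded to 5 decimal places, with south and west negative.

Field Q=16, C=2: +16·20° lon, +2·10° lat → SW at lon 140°, lat -70°.
Square 8, 1: +8·2° lon, +1·1° lat → SW at lon 156°, lat -69°.
Subsquare t=19, o=14: +19·0.0833333° lon, +14·0.0416667° lat → SW at lon 157.583°, lat -68.4167°.
Extended square 4, 4: +4·0.00833333° lon, +4·0.00416667° lat → SW at lon 157.617°, lat -68.4°.
Cell spans 0.00833333° lon × 0.00416667° lat.
south -68.40000, north -68.39583.

-68.40000, -68.39583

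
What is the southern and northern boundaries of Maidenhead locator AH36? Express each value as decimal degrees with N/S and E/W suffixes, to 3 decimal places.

Field A=0, H=7: +0·20° lon, +7·10° lat → SW at lon -180°, lat -20°.
Square 3, 6: +3·2° lon, +6·1° lat → SW at lon -174°, lat -14°.
Cell spans 2° lon × 1° lat.
south 14.000° S, north 13.000° S.

14.000° S, 13.000° S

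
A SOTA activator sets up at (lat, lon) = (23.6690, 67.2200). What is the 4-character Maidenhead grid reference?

ML33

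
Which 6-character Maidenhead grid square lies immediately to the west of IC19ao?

Longitude subsquare a = 0; −1 → -1, wraps to 23 = x, carry into square.
Longitude square 1; −1 → 0.
The latitude characters are unchanged.

IC09xo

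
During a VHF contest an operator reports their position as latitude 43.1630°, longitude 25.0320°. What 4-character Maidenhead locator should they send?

KN23

Offset from 180°W / 90°S: lon 205.03°, lat 133.16°.
Field (20°×10°, letters A–R): 205.03/20 → 10 → K, 133.16/10 → 13 → N; chars KN.
Square (2°×1°, digits 0–9): 5.03/2 → 2, 3.16/1 → 3; chars 23.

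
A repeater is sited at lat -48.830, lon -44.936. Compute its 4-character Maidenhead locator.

GE71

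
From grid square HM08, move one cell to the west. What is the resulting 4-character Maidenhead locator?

Longitude square 0; −1 → -1, wraps to 9, carry into field.
Longitude field H = 7; −1 → 6 = G.
The latitude characters are unchanged.

GM98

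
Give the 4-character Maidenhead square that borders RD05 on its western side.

QD95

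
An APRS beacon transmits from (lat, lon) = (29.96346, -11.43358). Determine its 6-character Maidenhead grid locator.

IL49gx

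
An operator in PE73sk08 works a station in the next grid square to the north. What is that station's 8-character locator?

Latitude extended square 8; +1 → 9.
The longitude characters are unchanged.

PE73sk09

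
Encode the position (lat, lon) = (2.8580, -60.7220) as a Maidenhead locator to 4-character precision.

Shift to the Maidenhead origin (180°W, 90°S): lon 119.28, lat 92.86.
Field (20°×10°, letters A–R): 119.28/20 → 5 → F, 92.86/10 → 9 → J; chars FJ.
Square (2°×1°, digits 0–9): 19.28/2 → 9, 2.86/1 → 2; chars 92.

FJ92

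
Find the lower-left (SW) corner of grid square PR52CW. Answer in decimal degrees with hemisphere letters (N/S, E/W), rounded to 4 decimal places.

82.9167° N, 130.1667° E

Field P=15, R=17: +15·20° lon, +17·10° lat → SW at lon 120°, lat 80°.
Square 5, 2: +5·2° lon, +2·1° lat → SW at lon 130°, lat 82°.
Subsquare c=2, w=22: +2·0.0833333° lon, +22·0.0416667° lat → SW at lon 130.167°, lat 82.9167°.
latitude 82.9167° N, longitude 130.1667° E.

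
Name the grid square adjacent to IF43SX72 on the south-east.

Longitude extended square 7; +1 → 8.
Latitude extended square 2; −1 → 1.

IF43sx81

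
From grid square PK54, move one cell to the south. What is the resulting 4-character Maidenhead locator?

PK53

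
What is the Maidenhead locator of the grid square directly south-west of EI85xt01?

EI85wt90

Longitude extended square 0; −1 → -1, wraps to 9, carry into subsquare.
Longitude subsquare x = 23; −1 → 22 = w.
Latitude extended square 1; −1 → 0.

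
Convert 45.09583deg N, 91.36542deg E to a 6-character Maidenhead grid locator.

NN55qc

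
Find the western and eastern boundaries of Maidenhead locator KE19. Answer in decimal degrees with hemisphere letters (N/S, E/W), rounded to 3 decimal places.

22.000° E, 24.000° E

Field K=10, E=4: +10·20° lon, +4·10° lat → SW at lon 20°, lat -50°.
Square 1, 9: +1·2° lon, +9·1° lat → SW at lon 22°, lat -41°.
Cell spans 2° lon × 1° lat.
west 22.000° E, east 24.000° E.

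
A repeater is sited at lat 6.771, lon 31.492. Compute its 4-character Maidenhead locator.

Offset from 180°W / 90°S: lon 211.49°, lat 96.77°.
Field (20°×10°, letters A–R): 211.49/20 → 10 → K, 96.77/10 → 9 → J; chars KJ.
Square (2°×1°, digits 0–9): 11.49/2 → 5, 6.77/1 → 6; chars 56.

KJ56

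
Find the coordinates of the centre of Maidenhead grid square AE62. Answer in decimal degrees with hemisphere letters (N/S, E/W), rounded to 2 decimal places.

47.50° S, 167.00° W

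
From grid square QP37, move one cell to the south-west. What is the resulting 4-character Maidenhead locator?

QP26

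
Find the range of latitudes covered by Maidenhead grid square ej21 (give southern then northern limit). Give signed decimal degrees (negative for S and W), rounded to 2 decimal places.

Field E=4, J=9: +4·20° lon, +9·10° lat → SW at lon -100°, lat 0°.
Square 2, 1: +2·2° lon, +1·1° lat → SW at lon -96°, lat 1°.
Cell spans 2° lon × 1° lat.
south 1.00, north 2.00.

1.00, 2.00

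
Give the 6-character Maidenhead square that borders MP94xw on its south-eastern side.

NP04av

Longitude subsquare x = 23; +1 → 24, wraps to 0 = a, carry into square.
Longitude square 9; +1 → 10, wraps to 0, carry into field.
Longitude field M = 12; +1 → 13 = N.
Latitude subsquare w = 22; −1 → 21 = v.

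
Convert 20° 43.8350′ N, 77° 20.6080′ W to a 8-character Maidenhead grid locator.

FL10hr85

Shift to the Maidenhead origin (180°W, 90°S): lon 102.65653, lat 110.73058.
Field: 102.65653/20 → 5 → F, 110.73058/10 → 11 → L; chars FL.
Square: 2.65653/2 → 1, 0.73058/1 → 0; chars 10.
Subsquare: 0.65653/0.0833333 → 7 → h, 0.73058/0.0416667 → 17 → r; chars hr.
Extended square: 0.07320/0.00833333 → 8, 0.02225/0.00416667 → 5; chars 85.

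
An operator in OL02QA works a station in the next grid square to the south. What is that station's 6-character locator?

Latitude subsquare a = 0; −1 → -1, wraps to 23 = x, carry into square.
Latitude square 2; −1 → 1.
The longitude characters are unchanged.

OL01qx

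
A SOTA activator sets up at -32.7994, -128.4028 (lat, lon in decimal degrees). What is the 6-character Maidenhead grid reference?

Offset from 180°W / 90°S: lon 51.5972°, lat 57.2006°.
Field: 51.5972/20 → 2 → C, 57.2006/10 → 5 → F; chars CF.
Square: 11.5972/2 → 5, 7.2006/1 → 7; chars 57.
Subsquare: 1.5972/0.0833333 → 19 → t, 0.2006/0.0416667 → 4 → e; chars te.

CF57te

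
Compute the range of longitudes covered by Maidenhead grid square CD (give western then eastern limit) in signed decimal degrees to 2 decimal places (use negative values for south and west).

Field C=2, D=3: +2·20° lon, +3·10° lat → SW at lon -140°, lat -60°.
Cell spans 20° lon × 10° lat.
west -140.00, east -120.00.

-140.00, -120.00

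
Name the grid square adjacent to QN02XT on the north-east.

QN12au

Longitude subsquare x = 23; +1 → 24, wraps to 0 = a, carry into square.
Longitude square 0; +1 → 1.
Latitude subsquare t = 19; +1 → 20 = u.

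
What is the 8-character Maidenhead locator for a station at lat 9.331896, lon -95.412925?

EJ29hh09

Offset from 180°W / 90°S: lon 84.58707°, lat 99.33190°.
Field: lon ⌊84.58707/20⌋ = 4 → E; lat ⌊99.33190/10⌋ = 9 → J.
Square: lon ⌊4.58707/2⌋ = 2; lat ⌊9.33190/1⌋ = 9.
Subsquare: lon ⌊0.58707/0.0833333⌋ = 7 → h; lat ⌊0.33190/0.0416667⌋ = 7 → h.
Extended square: lon ⌊0.00374/0.00833333⌋ = 0; lat ⌊0.04023/0.00416667⌋ = 9.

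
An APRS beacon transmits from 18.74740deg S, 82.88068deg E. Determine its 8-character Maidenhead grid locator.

Offset from 180°W / 90°S: lon 262.88068°, lat 71.25260°.
Field (20°×10°, letters A–R): 262.88068/20 → 13 → N, 71.25260/10 → 7 → H; chars NH.
Square (2°×1°, digits 0–9): 2.88068/2 → 1, 1.25260/1 → 1; chars 11.
Subsquare (5′×2.5′, letters a–x): 0.88068/0.0833333 → 10 → k, 0.25260/0.0416667 → 6 → g; chars kg.
Extended square (30″×15″, digits 0–9): 0.04735/0.00833333 → 5, 0.00260/0.00416667 → 0; chars 50.

NH11kg50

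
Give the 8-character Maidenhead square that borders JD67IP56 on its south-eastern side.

JD67ip65

Longitude extended square 5; +1 → 6.
Latitude extended square 6; −1 → 5.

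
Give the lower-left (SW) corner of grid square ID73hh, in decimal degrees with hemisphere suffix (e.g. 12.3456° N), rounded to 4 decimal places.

Field I=8, D=3: +8·20° lon, +3·10° lat → SW at lon -20°, lat -60°.
Square 7, 3: +7·2° lon, +3·1° lat → SW at lon -6°, lat -57°.
Subsquare h=7, h=7: +7·0.0833333° lon, +7·0.0416667° lat → SW at lon -5.41667°, lat -56.7083°.
latitude 56.7083° S, longitude 5.4167° W.

56.7083° S, 5.4167° W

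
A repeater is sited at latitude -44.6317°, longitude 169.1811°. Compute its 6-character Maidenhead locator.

RE45oi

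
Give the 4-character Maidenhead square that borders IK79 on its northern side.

IL70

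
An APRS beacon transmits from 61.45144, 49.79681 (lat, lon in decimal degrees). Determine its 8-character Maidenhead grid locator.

Add 180° to longitude and 90° to latitude: 229.79681, 151.45144.
Field (20°×10°, letters A–R): 229.79681/20 → 11 → L, 151.45144/10 → 15 → P; chars LP.
Square (2°×1°, digits 0–9): 9.79681/2 → 4, 1.45144/1 → 1; chars 41.
Subsquare (5′×2.5′, letters a–x): 1.79681/0.0833333 → 21 → v, 0.45144/0.0416667 → 10 → k; chars vk.
Extended square (30″×15″, digits 0–9): 0.04681/0.00833333 → 5, 0.03477/0.00416667 → 8; chars 58.

LP41vk58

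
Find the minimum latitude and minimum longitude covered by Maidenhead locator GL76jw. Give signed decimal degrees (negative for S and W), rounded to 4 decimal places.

Field G=6, L=11: +6·20° lon, +11·10° lat → SW at lon -60°, lat 20°.
Square 7, 6: +7·2° lon, +6·1° lat → SW at lon -46°, lat 26°.
Subsquare j=9, w=22: +9·0.0833333° lon, +22·0.0416667° lat → SW at lon -45.25°, lat 26.9167°.
latitude 26.9167, longitude -45.2500.

26.9167, -45.2500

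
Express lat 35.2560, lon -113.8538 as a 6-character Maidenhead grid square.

DM35bg

Offset from 180°W / 90°S: lon 66.1462°, lat 125.2560°.
Field: 66.1462/20 → 3 → D, 125.2560/10 → 12 → M; chars DM.
Square: 6.1462/2 → 3, 5.2560/1 → 5; chars 35.
Subsquare: 0.1462/0.0833333 → 1 → b, 0.2560/0.0416667 → 6 → g; chars bg.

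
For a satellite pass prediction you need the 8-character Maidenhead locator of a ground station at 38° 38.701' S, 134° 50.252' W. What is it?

CF21ni95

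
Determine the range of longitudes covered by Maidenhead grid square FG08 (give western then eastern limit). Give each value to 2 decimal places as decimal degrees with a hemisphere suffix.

80.00° W, 78.00° W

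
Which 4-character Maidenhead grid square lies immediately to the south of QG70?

QF79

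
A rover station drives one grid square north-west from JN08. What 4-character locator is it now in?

IN99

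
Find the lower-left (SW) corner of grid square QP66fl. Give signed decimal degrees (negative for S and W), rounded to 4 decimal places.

66.4583, 152.4167

Field Q=16, P=15: +16·20° lon, +15·10° lat → SW at lon 140°, lat 60°.
Square 6, 6: +6·2° lon, +6·1° lat → SW at lon 152°, lat 66°.
Subsquare f=5, l=11: +5·0.0833333° lon, +11·0.0416667° lat → SW at lon 152.417°, lat 66.4583°.
latitude 66.4583, longitude 152.4167.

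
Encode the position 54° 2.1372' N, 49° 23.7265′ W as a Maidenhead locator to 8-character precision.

Shift to the Maidenhead origin (180°W, 90°S): lon 130.60456, lat 144.03562.
Field: 130.60456/20 → 6 → G, 144.03562/10 → 14 → O; chars GO.
Square: 10.60456/2 → 5, 4.03562/1 → 4; chars 54.
Subsquare: 0.60456/0.0833333 → 7 → h, 0.03562/0.0416667 → 0 → a; chars ha.
Extended square: 0.02122/0.00833333 → 2, 0.03562/0.00416667 → 8; chars 28.

GO54ha28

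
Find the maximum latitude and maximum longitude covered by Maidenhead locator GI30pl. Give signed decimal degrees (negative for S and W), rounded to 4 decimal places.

-9.5000, -52.6667

Field G=6, I=8: +6·20° lon, +8·10° lat → SW at lon -60°, lat -10°.
Square 3, 0: +3·2° lon, +0·1° lat → SW at lon -54°, lat -10°.
Subsquare p=15, l=11: +15·0.0833333° lon, +11·0.0416667° lat → SW at lon -52.75°, lat -9.54167°.
Cell spans 0.0833333° lon × 0.0416667° lat. NE corner is SW corner plus one full cell.
latitude -9.5000, longitude -52.6667.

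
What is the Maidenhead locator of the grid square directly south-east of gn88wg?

Longitude subsquare w = 22; +1 → 23 = x.
Latitude subsquare g = 6; −1 → 5 = f.

GN88xf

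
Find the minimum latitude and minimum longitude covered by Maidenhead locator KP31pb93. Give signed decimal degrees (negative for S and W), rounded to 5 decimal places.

61.05417, 27.32500

Field K=10, P=15: +10·20° lon, +15·10° lat → SW at lon 20°, lat 60°.
Square 3, 1: +3·2° lon, +1·1° lat → SW at lon 26°, lat 61°.
Subsquare p=15, b=1: +15·0.0833333° lon, +1·0.0416667° lat → SW at lon 27.25°, lat 61.0417°.
Extended square 9, 3: +9·0.00833333° lon, +3·0.00416667° lat → SW at lon 27.325°, lat 61.0542°.
latitude 61.05417, longitude 27.32500.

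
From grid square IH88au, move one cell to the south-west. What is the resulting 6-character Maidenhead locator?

IH78xt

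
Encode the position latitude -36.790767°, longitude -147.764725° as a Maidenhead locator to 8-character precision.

BF63cf80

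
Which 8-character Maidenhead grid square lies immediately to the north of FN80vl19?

FN80vm10

Latitude extended square 9; +1 → 10, wraps to 0, carry into subsquare.
Latitude subsquare l = 11; +1 → 12 = m.
The longitude characters are unchanged.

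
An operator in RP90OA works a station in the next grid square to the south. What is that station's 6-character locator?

RO99ox

Latitude subsquare a = 0; −1 → -1, wraps to 23 = x, carry into square.
Latitude square 0; −1 → -1, wraps to 9, carry into field.
Latitude field P = 15; −1 → 14 = O.
The longitude characters are unchanged.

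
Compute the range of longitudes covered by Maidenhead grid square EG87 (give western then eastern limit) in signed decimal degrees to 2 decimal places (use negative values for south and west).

-84.00, -82.00

Field E=4, G=6: +4·20° lon, +6·10° lat → SW at lon -100°, lat -30°.
Square 8, 7: +8·2° lon, +7·1° lat → SW at lon -84°, lat -23°.
Cell spans 2° lon × 1° lat.
west -84.00, east -82.00.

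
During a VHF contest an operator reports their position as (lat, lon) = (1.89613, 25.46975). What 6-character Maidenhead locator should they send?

KJ21rv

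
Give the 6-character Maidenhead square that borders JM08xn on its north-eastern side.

Longitude subsquare x = 23; +1 → 24, wraps to 0 = a, carry into square.
Longitude square 0; +1 → 1.
Latitude subsquare n = 13; +1 → 14 = o.

JM18ao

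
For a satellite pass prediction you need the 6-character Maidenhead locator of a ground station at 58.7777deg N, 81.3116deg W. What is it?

EO98is

Add 180° to longitude and 90° to latitude: 98.6884, 148.7777.
Field: 98.6884/20 → 4 → E, 148.7777/10 → 14 → O; chars EO.
Square: 18.6884/2 → 9, 8.7777/1 → 8; chars 98.
Subsquare: 0.6884/0.0833333 → 8 → i, 0.7777/0.0416667 → 18 → s; chars is.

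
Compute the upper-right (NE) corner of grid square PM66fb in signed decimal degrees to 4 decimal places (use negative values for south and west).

36.0833, 132.5000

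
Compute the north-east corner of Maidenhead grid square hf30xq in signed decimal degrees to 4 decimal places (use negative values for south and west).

-39.2917, -32.0000

Field H=7, F=5: +7·20° lon, +5·10° lat → SW at lon -40°, lat -40°.
Square 3, 0: +3·2° lon, +0·1° lat → SW at lon -34°, lat -40°.
Subsquare x=23, q=16: +23·0.0833333° lon, +16·0.0416667° lat → SW at lon -32.0833°, lat -39.3333°.
Cell spans 0.0833333° lon × 0.0416667° lat. NE corner is SW corner plus one full cell.
latitude -39.2917, longitude -32.0000.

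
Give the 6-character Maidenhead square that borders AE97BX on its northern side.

AE98ba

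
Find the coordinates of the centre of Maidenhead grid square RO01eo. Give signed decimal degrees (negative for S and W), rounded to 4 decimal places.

Field R=17, O=14: +17·20° lon, +14·10° lat → SW at lon 160°, lat 50°.
Square 0, 1: +0·2° lon, +1·1° lat → SW at lon 160°, lat 51°.
Subsquare e=4, o=14: +4·0.0833333° lon, +14·0.0416667° lat → SW at lon 160.333°, lat 51.5833°.
Cell spans 0.0833333° lon × 0.0416667° lat. Centre is SW corner plus half of each.
latitude 51.6042, longitude 160.3750.

51.6042, 160.3750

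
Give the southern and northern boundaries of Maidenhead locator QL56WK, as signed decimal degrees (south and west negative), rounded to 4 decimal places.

Field Q=16, L=11: +16·20° lon, +11·10° lat → SW at lon 140°, lat 20°.
Square 5, 6: +5·2° lon, +6·1° lat → SW at lon 150°, lat 26°.
Subsquare w=22, k=10: +22·0.0833333° lon, +10·0.0416667° lat → SW at lon 151.833°, lat 26.4167°.
Cell spans 0.0833333° lon × 0.0416667° lat.
south 26.4167, north 26.4583.

26.4167, 26.4583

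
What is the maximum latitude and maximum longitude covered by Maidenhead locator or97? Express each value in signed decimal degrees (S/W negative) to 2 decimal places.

Field O=14, R=17: +14·20° lon, +17·10° lat → SW at lon 100°, lat 80°.
Square 9, 7: +9·2° lon, +7·1° lat → SW at lon 118°, lat 87°.
Cell spans 2° lon × 1° lat. NE corner is SW corner plus one full cell.
latitude 88.00, longitude 120.00.

88.00, 120.00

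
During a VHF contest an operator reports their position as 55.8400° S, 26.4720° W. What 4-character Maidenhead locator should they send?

Shift to the Maidenhead origin (180°W, 90°S): lon 153.53, lat 34.16.
Field (20°×10°, letters A–R): 153.53/20 → 7 → H, 34.16/10 → 3 → D; chars HD.
Square (2°×1°, digits 0–9): 13.53/2 → 6, 4.16/1 → 4; chars 64.

HD64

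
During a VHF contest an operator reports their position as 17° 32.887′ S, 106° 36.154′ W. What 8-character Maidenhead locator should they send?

DH62qk78

Shift to the Maidenhead origin (180°W, 90°S): lon 73.39743, lat 72.45188.
Field: lon ⌊73.39743/20⌋ = 3 → D; lat ⌊72.45188/10⌋ = 7 → H.
Square: lon ⌊13.39743/2⌋ = 6; lat ⌊2.45188/1⌋ = 2.
Subsquare: lon ⌊1.39743/0.0833333⌋ = 16 → q; lat ⌊0.45188/0.0416667⌋ = 10 → k.
Extended square: lon ⌊0.06410/0.00833333⌋ = 7; lat ⌊0.03522/0.00416667⌋ = 8.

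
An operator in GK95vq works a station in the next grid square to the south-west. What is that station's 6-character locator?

GK95up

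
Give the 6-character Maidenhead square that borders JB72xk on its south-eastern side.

Longitude subsquare x = 23; +1 → 24, wraps to 0 = a, carry into square.
Longitude square 7; +1 → 8.
Latitude subsquare k = 10; −1 → 9 = j.

JB82aj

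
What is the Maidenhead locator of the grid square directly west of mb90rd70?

MB90rd60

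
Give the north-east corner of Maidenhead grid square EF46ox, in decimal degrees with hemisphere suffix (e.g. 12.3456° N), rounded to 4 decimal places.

Field E=4, F=5: +4·20° lon, +5·10° lat → SW at lon -100°, lat -40°.
Square 4, 6: +4·2° lon, +6·1° lat → SW at lon -92°, lat -34°.
Subsquare o=14, x=23: +14·0.0833333° lon, +23·0.0416667° lat → SW at lon -90.8333°, lat -33.0417°.
Cell spans 0.0833333° lon × 0.0416667° lat. NE corner is SW corner plus one full cell.
latitude 33.0000° S, longitude 90.7500° W.

33.0000° S, 90.7500° W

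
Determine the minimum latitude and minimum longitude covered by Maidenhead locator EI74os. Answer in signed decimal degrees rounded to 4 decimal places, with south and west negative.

-5.2500, -84.8333

Field E=4, I=8: +4·20° lon, +8·10° lat → SW at lon -100°, lat -10°.
Square 7, 4: +7·2° lon, +4·1° lat → SW at lon -86°, lat -6°.
Subsquare o=14, s=18: +14·0.0833333° lon, +18·0.0416667° lat → SW at lon -84.8333°, lat -5.25°.
latitude -5.2500, longitude -84.8333.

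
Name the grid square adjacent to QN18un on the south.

QN18um

Latitude subsquare n = 13; −1 → 12 = m.
The longitude characters are unchanged.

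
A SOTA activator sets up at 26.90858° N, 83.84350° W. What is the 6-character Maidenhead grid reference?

EL86bv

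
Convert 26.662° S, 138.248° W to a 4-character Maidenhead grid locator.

Shift to the Maidenhead origin (180°W, 90°S): lon 41.75, lat 63.34.
Field: 41.75/20 → 2 → C, 63.34/10 → 6 → G; chars CG.
Square: 1.75/2 → 0, 3.34/1 → 3; chars 03.

CG03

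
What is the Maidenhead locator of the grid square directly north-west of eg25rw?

EG25qx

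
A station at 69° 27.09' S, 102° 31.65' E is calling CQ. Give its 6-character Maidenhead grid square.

OC10gn

Add 180° to longitude and 90° to latitude: 282.5275, 20.5485.
Field: 282.5275/20 → 14 → O, 20.5485/10 → 2 → C; chars OC.
Square: 2.5275/2 → 1, 0.5485/1 → 0; chars 10.
Subsquare: 0.5275/0.0833333 → 6 → g, 0.5485/0.0416667 → 13 → n; chars gn.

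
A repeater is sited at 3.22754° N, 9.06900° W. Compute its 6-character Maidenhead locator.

Add 180° to longitude and 90° to latitude: 170.9310, 93.2275.
Field: 170.9310/20 → 8 → I, 93.2275/10 → 9 → J; chars IJ.
Square: 10.9310/2 → 5, 3.2275/1 → 3; chars 53.
Subsquare: 0.9310/0.0833333 → 11 → l, 0.2275/0.0416667 → 5 → f; chars lf.

IJ53lf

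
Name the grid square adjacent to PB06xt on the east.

Longitude subsquare x = 23; +1 → 24, wraps to 0 = a, carry into square.
Longitude square 0; +1 → 1.
The latitude characters are unchanged.

PB16at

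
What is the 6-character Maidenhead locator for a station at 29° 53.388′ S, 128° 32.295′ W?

CG50rc

Add 180° to longitude and 90° to latitude: 51.4617, 60.1102.
Field (20°×10°, letters A–R): 51.4617/20 → 2 → C, 60.1102/10 → 6 → G; chars CG.
Square (2°×1°, digits 0–9): 11.4617/2 → 5, 0.1102/1 → 0; chars 50.
Subsquare (5′×2.5′, letters a–x): 1.4617/0.0833333 → 17 → r, 0.1102/0.0416667 → 2 → c; chars rc.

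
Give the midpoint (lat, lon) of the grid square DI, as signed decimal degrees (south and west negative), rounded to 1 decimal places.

Field D=3, I=8: +3·20° lon, +8·10° lat → SW at lon -120°, lat -10°.
Cell spans 20° lon × 10° lat. Centre is SW corner plus half of each.
latitude -5.0, longitude -110.0.

-5.0, -110.0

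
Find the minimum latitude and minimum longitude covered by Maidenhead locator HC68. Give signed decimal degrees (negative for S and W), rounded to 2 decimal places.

Field H=7, C=2: +7·20° lon, +2·10° lat → SW at lon -40°, lat -70°.
Square 6, 8: +6·2° lon, +8·1° lat → SW at lon -28°, lat -62°.
latitude -62.00, longitude -28.00.

-62.00, -28.00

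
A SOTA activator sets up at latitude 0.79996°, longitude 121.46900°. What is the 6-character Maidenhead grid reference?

Offset from 180°W / 90°S: lon 301.4690°, lat 90.8000°.
Field (20°×10°, letters A–R): lon ⌊301.4690/20⌋ = 15 → P; lat ⌊90.8000/10⌋ = 9 → J.
Square (2°×1°, digits 0–9): lon ⌊1.4690/2⌋ = 0; lat ⌊0.8000/1⌋ = 0.
Subsquare (5′×2.5′, letters a–x): lon ⌊1.4690/0.0833333⌋ = 17 → r; lat ⌊0.8000/0.0416667⌋ = 19 → t.

PJ00rt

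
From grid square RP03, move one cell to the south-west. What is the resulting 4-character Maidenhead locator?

Longitude square 0; −1 → -1, wraps to 9, carry into field.
Longitude field R = 17; −1 → 16 = Q.
Latitude square 3; −1 → 2.

QP92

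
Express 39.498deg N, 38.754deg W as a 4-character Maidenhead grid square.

HM09

Offset from 180°W / 90°S: lon 141.25°, lat 129.50°.
Field: lon ⌊141.25/20⌋ = 7 → H; lat ⌊129.50/10⌋ = 12 → M.
Square: lon ⌊1.25/2⌋ = 0; lat ⌊9.50/1⌋ = 9.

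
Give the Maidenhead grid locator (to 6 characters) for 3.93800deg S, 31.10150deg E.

KI56nb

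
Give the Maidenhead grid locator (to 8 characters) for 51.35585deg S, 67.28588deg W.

Offset from 180°W / 90°S: lon 112.71412°, lat 38.64415°.
Field: lon ⌊112.71412/20⌋ = 5 → F; lat ⌊38.64415/10⌋ = 3 → D.
Square: lon ⌊12.71412/2⌋ = 6; lat ⌊8.64415/1⌋ = 8.
Subsquare: lon ⌊0.71412/0.0833333⌋ = 8 → i; lat ⌊0.64415/0.0416667⌋ = 15 → p.
Extended square: lon ⌊0.04745/0.00833333⌋ = 5; lat ⌊0.01915/0.00416667⌋ = 4.

FD68ip54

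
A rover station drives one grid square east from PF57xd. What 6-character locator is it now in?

Longitude subsquare x = 23; +1 → 24, wraps to 0 = a, carry into square.
Longitude square 5; +1 → 6.
The latitude characters are unchanged.

PF67ad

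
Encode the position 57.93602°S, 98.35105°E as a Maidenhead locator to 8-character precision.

Offset from 180°W / 90°S: lon 278.35105°, lat 32.06398°.
Field: lon ⌊278.35105/20⌋ = 13 → N; lat ⌊32.06398/10⌋ = 3 → D.
Square: lon ⌊18.35105/2⌋ = 9; lat ⌊2.06398/1⌋ = 2.
Subsquare: lon ⌊0.35105/0.0833333⌋ = 4 → e; lat ⌊0.06398/0.0416667⌋ = 1 → b.
Extended square: lon ⌊0.01772/0.00833333⌋ = 2; lat ⌊0.02231/0.00416667⌋ = 5.

ND92eb25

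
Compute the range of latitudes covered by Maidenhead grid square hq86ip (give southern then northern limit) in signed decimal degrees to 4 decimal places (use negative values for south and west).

Field H=7, Q=16: +7·20° lon, +16·10° lat → SW at lon -40°, lat 70°.
Square 8, 6: +8·2° lon, +6·1° lat → SW at lon -24°, lat 76°.
Subsquare i=8, p=15: +8·0.0833333° lon, +15·0.0416667° lat → SW at lon -23.3333°, lat 76.625°.
Cell spans 0.0833333° lon × 0.0416667° lat.
south 76.6250, north 76.6667.

76.6250, 76.6667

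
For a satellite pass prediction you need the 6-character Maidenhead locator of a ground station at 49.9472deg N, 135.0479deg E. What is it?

Offset from 180°W / 90°S: lon 315.0479°, lat 139.9472°.
Field: 315.0479/20 → 15 → P, 139.9472/10 → 13 → N; chars PN.
Square: 15.0479/2 → 7, 9.9472/1 → 9; chars 79.
Subsquare: 1.0479/0.0833333 → 12 → m, 0.9472/0.0416667 → 22 → w; chars mw.

PN79mw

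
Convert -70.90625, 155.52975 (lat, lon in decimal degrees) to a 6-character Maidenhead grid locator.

Shift to the Maidenhead origin (180°W, 90°S): lon 335.5298, lat 19.0938.
Field: lon ⌊335.5298/20⌋ = 16 → Q; lat ⌊19.0938/10⌋ = 1 → B.
Square: lon ⌊15.5298/2⌋ = 7; lat ⌊9.0938/1⌋ = 9.
Subsquare: lon ⌊1.5298/0.0833333⌋ = 18 → s; lat ⌊0.0938/0.0416667⌋ = 2 → c.

QB79sc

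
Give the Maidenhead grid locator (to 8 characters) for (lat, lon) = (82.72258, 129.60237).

Add 180° to longitude and 90° to latitude: 309.60237, 172.72258.
Field (20°×10°, letters A–R): 309.60237/20 → 15 → P, 172.72258/10 → 17 → R; chars PR.
Square (2°×1°, digits 0–9): 9.60237/2 → 4, 2.72258/1 → 2; chars 42.
Subsquare (5′×2.5′, letters a–x): 1.60237/0.0833333 → 19 → t, 0.72258/0.0416667 → 17 → r; chars tr.
Extended square (30″×15″, digits 0–9): 0.01904/0.00833333 → 2, 0.01425/0.00416667 → 3; chars 23.

PR42tr23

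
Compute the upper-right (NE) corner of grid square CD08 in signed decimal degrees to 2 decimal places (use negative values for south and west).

Field C=2, D=3: +2·20° lon, +3·10° lat → SW at lon -140°, lat -60°.
Square 0, 8: +0·2° lon, +8·1° lat → SW at lon -140°, lat -52°.
Cell spans 2° lon × 1° lat. NE corner is SW corner plus one full cell.
latitude -51.00, longitude -138.00.

-51.00, -138.00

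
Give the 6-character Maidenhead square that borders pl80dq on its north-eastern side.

PL80er

Longitude subsquare d = 3; +1 → 4 = e.
Latitude subsquare q = 16; +1 → 17 = r.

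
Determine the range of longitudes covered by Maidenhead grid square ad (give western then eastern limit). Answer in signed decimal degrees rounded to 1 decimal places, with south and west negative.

Field A=0, D=3: +0·20° lon, +3·10° lat → SW at lon -180°, lat -60°.
Cell spans 20° lon × 10° lat.
west -180.0, east -160.0.

-180.0, -160.0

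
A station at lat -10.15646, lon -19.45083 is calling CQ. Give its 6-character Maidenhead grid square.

IH09gu

Offset from 180°W / 90°S: lon 160.5492°, lat 79.8435°.
Field (20°×10°, letters A–R): lon ⌊160.5492/20⌋ = 8 → I; lat ⌊79.8435/10⌋ = 7 → H.
Square (2°×1°, digits 0–9): lon ⌊0.5492/2⌋ = 0; lat ⌊9.8435/1⌋ = 9.
Subsquare (5′×2.5′, letters a–x): lon ⌊0.5492/0.0833333⌋ = 6 → g; lat ⌊0.8435/0.0416667⌋ = 20 → u.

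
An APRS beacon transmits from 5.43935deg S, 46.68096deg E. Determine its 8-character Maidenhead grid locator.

LI34in14

Shift to the Maidenhead origin (180°W, 90°S): lon 226.68096, lat 84.56065.
Field: lon ⌊226.68096/20⌋ = 11 → L; lat ⌊84.56065/10⌋ = 8 → I.
Square: lon ⌊6.68096/2⌋ = 3; lat ⌊4.56065/1⌋ = 4.
Subsquare: lon ⌊0.68096/0.0833333⌋ = 8 → i; lat ⌊0.56065/0.0416667⌋ = 13 → n.
Extended square: lon ⌊0.01429/0.00833333⌋ = 1; lat ⌊0.01898/0.00416667⌋ = 4.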